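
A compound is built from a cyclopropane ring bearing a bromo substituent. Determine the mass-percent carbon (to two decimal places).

Atom tally by fragment:
  cyclopropane ring core → C:3 H:6
  (− 1 ring H displaced by substituents)
  + Br → Br:1
Element totals:
  C: 3
  H: 5
  Br: 1
Molecular formula: C3H5Br.
Molar mass = 120.977 g/mol.
Mass from C: 3 × 12.011 = 36.033 g/mol.
%C = 36.033 / 120.977 × 100 = 29.79%.

29.79%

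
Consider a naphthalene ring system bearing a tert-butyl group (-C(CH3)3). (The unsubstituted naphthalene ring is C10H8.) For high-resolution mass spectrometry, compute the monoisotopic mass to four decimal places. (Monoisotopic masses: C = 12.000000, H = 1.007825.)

184.1252

Atom tally by fragment:
  naphthalene ring system core → C:10 H:8
  (− 1 ring H displaced by substituents)
  + C(CH3)3 → C:4 H:9
Element totals:
  C: 14
  H: 16
Molecular formula: C14H16.
  M = 14(12.0) + 16(1.007825)
    = 168.000000 + 16.125200 = 184.125200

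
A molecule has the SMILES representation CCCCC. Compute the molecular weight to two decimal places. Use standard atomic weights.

Atom tally by fragment:
  CH3 → C:1 H:3
  CH2 → C:1 H:2
  CH2 → C:1 H:2
  CH2 → C:1 H:2
  CH3 → C:1 H:3
Element totals:
  C: 5
  H: 12
Molecular formula: C5H12.
  M = 5(12.011) + 12(1.008)
    = 60.055 + 12.096 = 72.151

72.15 g/mol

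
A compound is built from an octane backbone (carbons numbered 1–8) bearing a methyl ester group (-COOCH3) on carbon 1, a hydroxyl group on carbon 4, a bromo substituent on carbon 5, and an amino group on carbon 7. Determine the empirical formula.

C10H20BrNO3

Atom tally by fragment:
  CH3OOCCH2 → C:3 H:5 O:2
  CH2 → C:1 H:2
  CH2 → C:1 H:2
  CH(OH) → C:1 H:2 O:1
  CH(Br) → C:1 H:1 Br:1
  CH2 → C:1 H:2
  CH(NH2) → C:1 H:3 N:1
  CH3 → C:1 H:3
Element totals:
  C: 10
  H: 20
  Br: 1
  N: 1
  O: 3
Molecular formula: C10H20BrNO3.
gcd of subscripts (1, 10, 20, 1, 3) = 1, so the empirical formula equals the molecular formula.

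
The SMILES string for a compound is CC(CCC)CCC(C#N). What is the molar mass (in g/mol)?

Atom tally by fragment:
  CH3 → C:1 H:3
  CH(CH2CH2CH3) → C:4 H:8
  CH2 → C:1 H:2
  CH2 → C:1 H:2
  CH2CN → C:2 H:2 N:1
Element totals:
  C: 9
  H: 17
  N: 1
Molecular formula: C9H17N.
  M = 9(12.011) + 17(1.008) + 14.007
    = 108.099 + 17.136 + 14.007 = 139.242

139.24 g/mol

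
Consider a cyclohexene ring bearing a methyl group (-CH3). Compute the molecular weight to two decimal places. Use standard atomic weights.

96.17 g/mol

Atom tally by fragment:
  cyclohexene ring core → C:6 H:10
  (− 1 ring H displaced by substituents)
  + CH3 → C:1 H:3
Element totals:
  C: 7
  H: 12
Molecular formula: C7H12.
  M = 7(12.011) + 12(1.008)
    = 84.077 + 12.096 = 96.173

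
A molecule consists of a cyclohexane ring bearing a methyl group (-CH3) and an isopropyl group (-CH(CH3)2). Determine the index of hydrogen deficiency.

1

Atom tally by fragment:
  cyclohexane ring core → C:6 H:12
  (− 2 ring H displaced by substituents)
  + CH3 → C:1 H:3
  + CH(CH3)2 → C:3 H:7
Element totals:
  C: 10
  H: 20
Molecular formula: C10H20.
DoU = (2C + 2 + N − H − X) / 2 = (2·10 + 2 + 0 − 20 − 0) / 2 = 1.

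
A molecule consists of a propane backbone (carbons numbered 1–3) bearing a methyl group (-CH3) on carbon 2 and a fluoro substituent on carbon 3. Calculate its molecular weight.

Atom tally by fragment:
  CH3 → C:1 H:3
  CH(CH3) → C:2 H:4
  CH2F → C:1 H:2 F:1
Element totals:
  C: 4
  H: 9
  F: 1
Molecular formula: C4H9F.
  M = 4(12.011) + 9(1.008) + 18.998
    = 48.044 + 9.072 + 18.998 = 76.114

76.11 g/mol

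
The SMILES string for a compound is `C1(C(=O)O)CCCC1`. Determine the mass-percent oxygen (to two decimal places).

Atom tally by fragment:
  cyclopentane ring core → C:5 H:10
  (− 1 ring H displaced by substituents)
  + COOH → C:1 H:1 O:2
Element totals:
  C: 6
  H: 10
  O: 2
Molecular formula: C6H10O2.
Molar mass = 114.144 g/mol.
Mass from O: 2 × 15.999 = 31.998 g/mol.
%O = 31.998 / 114.144 × 100 = 28.03%.

28.03%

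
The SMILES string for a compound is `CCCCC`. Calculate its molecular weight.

Atom tally by fragment:
  CH3 → C:1 H:3
  CH2 → C:1 H:2
  CH2 → C:1 H:2
  CH2 → C:1 H:2
  CH3 → C:1 H:3
Element totals:
  C: 5
  H: 12
Molecular formula: C5H12.
  M = 5(12.011) + 12(1.008)
    = 60.055 + 12.096 = 72.151

72.15 g/mol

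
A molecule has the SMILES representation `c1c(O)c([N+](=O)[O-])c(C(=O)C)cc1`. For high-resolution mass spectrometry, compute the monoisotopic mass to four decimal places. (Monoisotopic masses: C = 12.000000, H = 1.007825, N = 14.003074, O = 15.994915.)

Atom tally by fragment:
  benzene ring core → C:6 H:6
  (− 3 ring H displaced by substituents)
  + OH → O:1 H:1
  + NO2 → N:1 O:2
  + COCH3 → C:2 H:3 O:1
Element totals:
  C: 8
  H: 7
  N: 1
  O: 4
Molecular formula: C8H7NO4.
  M = 8(12.0) + 7(1.007825) + 14.003074 + 4(15.994915)
    = 96.000000 + 7.054775 + 14.003074 + 63.979660 = 181.037509

181.0375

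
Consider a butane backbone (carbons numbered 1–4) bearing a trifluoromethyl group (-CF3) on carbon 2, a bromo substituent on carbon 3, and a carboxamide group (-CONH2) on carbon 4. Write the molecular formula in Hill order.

C6H9BrF3NO

Atom tally by fragment:
  CH3 → C:1 H:3
  CH(CF3) → C:2 H:1 F:3
  CH(Br) → C:1 H:1 Br:1
  CH2CONH2 → C:2 H:4 O:1 N:1
Element totals:
  C: 6
  H: 9
  Br: 1
  F: 3
  N: 1
  O: 1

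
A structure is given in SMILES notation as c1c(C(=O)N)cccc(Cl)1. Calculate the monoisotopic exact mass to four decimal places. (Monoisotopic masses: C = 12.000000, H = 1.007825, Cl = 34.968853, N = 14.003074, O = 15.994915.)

155.0138

Atom tally by fragment:
  benzene ring core → C:6 H:6
  (− 2 ring H displaced by substituents)
  + CONH2 → C:1 H:2 O:1 N:1
  + Cl → Cl:1
Element totals:
  C: 7
  H: 6
  Cl: 1
  N: 1
  O: 1
Molecular formula: C7H6ClNO.
  M = 7(12.0) + 6(1.007825) + 34.968853 + 14.003074 + 15.994915
    = 84.000000 + 6.046950 + 34.968853 + 14.003074 + 15.994915 = 155.013792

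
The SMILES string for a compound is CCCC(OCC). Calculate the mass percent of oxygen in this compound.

Atom tally by fragment:
  CH3 → C:1 H:3
  CH2 → C:1 H:2
  CH2 → C:1 H:2
  CH2OC2H5 → C:3 H:7 O:1
Element totals:
  C: 6
  H: 14
  O: 1
Molecular formula: C6H14O.
Molar mass = 102.177 g/mol.
Mass from O: 1 × 15.999 = 15.999 g/mol.
%O = 15.999 / 102.177 × 100 = 15.66%.

15.66%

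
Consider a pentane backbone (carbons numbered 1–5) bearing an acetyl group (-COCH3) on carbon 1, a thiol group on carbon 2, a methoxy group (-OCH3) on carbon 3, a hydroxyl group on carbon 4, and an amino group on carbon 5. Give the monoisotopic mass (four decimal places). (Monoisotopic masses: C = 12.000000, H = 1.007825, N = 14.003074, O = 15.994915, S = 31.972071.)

Atom tally by fragment:
  CH3COCH2 → C:3 H:5 O:1
  CH(SH) → C:1 H:2 S:1
  CH(OCH3) → C:2 H:4 O:1
  CH(OH) → C:1 H:2 O:1
  CH2NH2 → C:1 H:4 N:1
Element totals:
  C: 8
  H: 17
  N: 1
  O: 3
  S: 1
Molecular formula: C8H17NO3S.
  M = 8(12.0) + 17(1.007825) + 14.003074 + 3(15.994915) + 31.972071
    = 96.000000 + 17.133025 + 14.003074 + 47.984745 + 31.972071 = 207.092915

207.0929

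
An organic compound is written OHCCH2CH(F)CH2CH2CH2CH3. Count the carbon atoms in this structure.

Element totals:
  C: 7
  H: 13
  F: 1
  O: 1

7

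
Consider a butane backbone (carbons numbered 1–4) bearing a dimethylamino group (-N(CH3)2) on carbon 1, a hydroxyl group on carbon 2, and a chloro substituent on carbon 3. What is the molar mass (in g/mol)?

Atom tally by fragment:
  (CH3)2NCH2 → C:3 H:8 N:1
  CH(OH) → C:1 H:2 O:1
  CH(Cl) → C:1 H:1 Cl:1
  CH3 → C:1 H:3
Element totals:
  C: 6
  H: 14
  Cl: 1
  N: 1
  O: 1
Molecular formula: C6H14ClNO.
  M = 6(12.011) + 14(1.008) + 35.45 + 14.007 + 15.999
    = 72.066 + 14.112 + 35.450 + 14.007 + 15.999 = 151.634

151.63 g/mol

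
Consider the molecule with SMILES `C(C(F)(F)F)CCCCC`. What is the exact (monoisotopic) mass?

154.0969

Atom tally by fragment:
  F3CCH2 → C:2 H:2 F:3
  CH2 → C:1 H:2
  CH2 → C:1 H:2
  CH2 → C:1 H:2
  CH2 → C:1 H:2
  CH3 → C:1 H:3
Element totals:
  C: 7
  H: 13
  F: 3
Molecular formula: C7H13F3.
  M = 7(12.0) + 13(1.007825) + 3(18.998403)
    = 84.000000 + 13.101725 + 56.995209 = 154.096934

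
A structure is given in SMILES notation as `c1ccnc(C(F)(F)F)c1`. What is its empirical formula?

Atom tally by fragment:
  pyridine ring core → C:5 H:5 N:1
  (− 1 ring H displaced by substituents)
  + CF3 → C:1 F:3
Element totals:
  C: 6
  H: 4
  F: 3
  N: 1
Molecular formula: C6H4F3N.
gcd of subscripts (6, 3, 4, 1) = 1, so the empirical formula equals the molecular formula.

C6H4F3N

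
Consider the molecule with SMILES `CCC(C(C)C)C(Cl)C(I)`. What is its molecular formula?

C8H16ClI

Atom tally by fragment:
  CH3 → C:1 H:3
  CH2 → C:1 H:2
  CH(CH(CH3)2) → C:4 H:8
  CH(Cl) → C:1 H:1 Cl:1
  CH2I → C:1 H:2 I:1
Element totals:
  C: 8
  H: 16
  Cl: 1
  I: 1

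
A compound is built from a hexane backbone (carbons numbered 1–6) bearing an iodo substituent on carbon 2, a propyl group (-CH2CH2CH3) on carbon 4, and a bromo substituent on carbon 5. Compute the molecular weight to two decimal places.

333.05 g/mol

Atom tally by fragment:
  CH3 → C:1 H:3
  CH(I) → C:1 H:1 I:1
  CH2 → C:1 H:2
  CH(CH2CH2CH3) → C:4 H:8
  CH(Br) → C:1 H:1 Br:1
  CH3 → C:1 H:3
Element totals:
  C: 9
  H: 18
  Br: 1
  I: 1
Molecular formula: C9H18BrI.
  M = 9(12.011) + 18(1.008) + 79.904 + 126.904
    = 108.099 + 18.144 + 79.904 + 126.904 = 333.051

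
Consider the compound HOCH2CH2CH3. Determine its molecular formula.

Atom tally by fragment:
  HOCH2CH2 → C:2 H:5 O:1
  CH3 → C:1 H:3
Element totals:
  C: 3
  H: 8
  O: 1

C3H8O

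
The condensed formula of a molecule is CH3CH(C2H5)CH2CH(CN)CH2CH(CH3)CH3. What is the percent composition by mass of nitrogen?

Atom tally by fragment:
  CH3 → C:1 H:3
  CH(C2H5) → C:3 H:6
  CH2 → C:1 H:2
  CH(CN) → C:2 H:1 N:1
  CH2 → C:1 H:2
  CH(CH3) → C:2 H:4
  CH3 → C:1 H:3
Element totals:
  C: 11
  H: 21
  N: 1
Molecular formula: C11H21N.
Molar mass = 167.296 g/mol.
Mass from N: 1 × 14.007 = 14.007 g/mol.
%N = 14.007 / 167.296 × 100 = 8.37%.

8.37%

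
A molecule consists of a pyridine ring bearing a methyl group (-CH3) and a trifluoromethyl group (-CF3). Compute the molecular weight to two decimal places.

161.13 g/mol

Atom tally by fragment:
  pyridine ring core → C:5 H:5 N:1
  (− 2 ring H displaced by substituents)
  + CH3 → C:1 H:3
  + CF3 → C:1 F:3
Element totals:
  C: 7
  H: 6
  F: 3
  N: 1
Molecular formula: C7H6F3N.
  M = 7(12.011) + 6(1.008) + 3(18.998) + 14.007
    = 84.077 + 6.048 + 56.994 + 14.007 = 161.126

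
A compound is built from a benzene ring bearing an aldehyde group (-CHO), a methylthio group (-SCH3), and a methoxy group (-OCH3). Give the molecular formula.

Atom tally by fragment:
  benzene ring core → C:6 H:6
  (− 3 ring H displaced by substituents)
  + CHO → C:1 H:1 O:1
  + SCH3 → C:1 H:3 S:1
  + OCH3 → C:1 H:3 O:1
Element totals:
  C: 9
  H: 10
  O: 2
  S: 1

C9H10O2S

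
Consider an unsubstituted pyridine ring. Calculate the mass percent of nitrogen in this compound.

17.71%

Atom tally by fragment:
  pyridine ring core → C:5 H:5 N:1
Element totals:
  C: 5
  H: 5
  N: 1
Molecular formula: C5H5N.
Molar mass = 79.102 g/mol.
Mass from N: 1 × 14.007 = 14.007 g/mol.
%N = 14.007 / 79.102 × 100 = 17.71%.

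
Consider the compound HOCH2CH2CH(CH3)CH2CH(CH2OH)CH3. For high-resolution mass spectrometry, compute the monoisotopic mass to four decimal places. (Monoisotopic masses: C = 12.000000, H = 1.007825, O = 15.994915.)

Atom tally by fragment:
  HOCH2CH2 → C:2 H:5 O:1
  CH(CH3) → C:2 H:4
  CH2 → C:1 H:2
  CH(CH2OH) → C:2 H:4 O:1
  CH3 → C:1 H:3
Element totals:
  C: 8
  H: 18
  O: 2
Molecular formula: C8H18O2.
  M = 8(12.0) + 18(1.007825) + 2(15.994915)
    = 96.000000 + 18.140850 + 31.989830 = 146.130680

146.1307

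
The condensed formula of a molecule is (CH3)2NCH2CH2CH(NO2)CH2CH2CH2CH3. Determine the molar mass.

Atom tally by fragment:
  (CH3)2NCH2 → C:3 H:8 N:1
  CH2 → C:1 H:2
  CH(NO2) → C:1 H:1 N:1 O:2
  CH2 → C:1 H:2
  CH2 → C:1 H:2
  CH2 → C:1 H:2
  CH3 → C:1 H:3
Element totals:
  C: 9
  H: 20
  N: 2
  O: 2
Molecular formula: C9H20N2O2.
  M = 9(12.011) + 20(1.008) + 2(14.007) + 2(15.999)
    = 108.099 + 20.160 + 28.014 + 31.998 = 188.271

188.27 g/mol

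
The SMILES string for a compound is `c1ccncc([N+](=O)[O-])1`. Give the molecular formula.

C5H4N2O2

Atom tally by fragment:
  pyridine ring core → C:5 H:5 N:1
  (− 1 ring H displaced by substituents)
  + NO2 → N:1 O:2
Element totals:
  C: 5
  H: 4
  N: 2
  O: 2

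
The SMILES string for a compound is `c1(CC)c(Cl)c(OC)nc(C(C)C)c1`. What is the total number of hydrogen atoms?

Atom tally by fragment:
  pyridine ring core → C:5 H:5 N:1
  (− 4 ring H displaced by substituents)
  + C2H5 → C:2 H:5
  + Cl → Cl:1
  + OCH3 → C:1 H:3 O:1
  + CH(CH3)2 → C:3 H:7
Element totals:
  C: 11
  H: 16
  Cl: 1
  N: 1
  O: 1

16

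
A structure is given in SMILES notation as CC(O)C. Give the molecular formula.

Atom tally by fragment:
  CH3 → C:1 H:3
  CH(OH) → C:1 H:2 O:1
  CH3 → C:1 H:3
Element totals:
  C: 3
  H: 8
  O: 1

C3H8O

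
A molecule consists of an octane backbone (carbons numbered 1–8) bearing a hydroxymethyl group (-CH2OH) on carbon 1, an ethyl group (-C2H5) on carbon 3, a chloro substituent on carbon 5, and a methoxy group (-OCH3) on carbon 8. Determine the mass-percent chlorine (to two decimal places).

Atom tally by fragment:
  HOCH2CH2 → C:2 H:5 O:1
  CH2 → C:1 H:2
  CH(C2H5) → C:3 H:6
  CH2 → C:1 H:2
  CH(Cl) → C:1 H:1 Cl:1
  CH2 → C:1 H:2
  CH2 → C:1 H:2
  CH2OCH3 → C:2 H:5 O:1
Element totals:
  C: 12
  H: 25
  Cl: 1
  O: 2
Molecular formula: C12H25ClO2.
Molar mass = 236.780 g/mol.
Mass from Cl: 1 × 35.45 = 35.450 g/mol.
%Cl = 35.450 / 236.780 × 100 = 14.97%.

14.97%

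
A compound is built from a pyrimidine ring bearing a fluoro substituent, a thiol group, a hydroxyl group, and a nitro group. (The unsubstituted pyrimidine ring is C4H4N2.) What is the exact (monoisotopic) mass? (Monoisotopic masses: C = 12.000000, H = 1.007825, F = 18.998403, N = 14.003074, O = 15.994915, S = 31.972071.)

190.9801

Atom tally by fragment:
  pyrimidine ring core → C:4 H:4 N:2
  (− 4 ring H displaced by substituents)
  + F → F:1
  + SH → S:1 H:1
  + OH → O:1 H:1
  + NO2 → N:1 O:2
Element totals:
  C: 4
  H: 2
  F: 1
  N: 3
  O: 3
  S: 1
Molecular formula: C4H2FN3O3S.
  M = 4(12.0) + 2(1.007825) + 18.998403 + 3(14.003074) + 3(15.994915) + 31.972071
    = 48.000000 + 2.015650 + 18.998403 + 42.009222 + 47.984745 + 31.972071 = 190.980091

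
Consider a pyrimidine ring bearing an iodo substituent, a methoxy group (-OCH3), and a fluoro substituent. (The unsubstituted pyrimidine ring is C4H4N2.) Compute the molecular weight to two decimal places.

254.00 g/mol

Atom tally by fragment:
  pyrimidine ring core → C:4 H:4 N:2
  (− 3 ring H displaced by substituents)
  + I → I:1
  + OCH3 → C:1 H:3 O:1
  + F → F:1
Element totals:
  C: 5
  H: 4
  F: 1
  I: 1
  N: 2
  O: 1
Molecular formula: C5H4FIN2O.
  M = 5(12.011) + 4(1.008) + 18.998 + 126.904 + 2(14.007) + 15.999
    = 60.055 + 4.032 + 18.998 + 126.904 + 28.014 + 15.999 = 254.002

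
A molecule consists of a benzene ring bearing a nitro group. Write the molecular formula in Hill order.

Atom tally by fragment:
  benzene ring core → C:6 H:6
  (− 1 ring H displaced by substituents)
  + NO2 → N:1 O:2
Element totals:
  C: 6
  H: 5
  N: 1
  O: 2

C6H5NO2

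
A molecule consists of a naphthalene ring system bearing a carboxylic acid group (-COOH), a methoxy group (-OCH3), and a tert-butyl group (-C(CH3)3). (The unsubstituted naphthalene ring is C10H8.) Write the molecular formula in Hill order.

Atom tally by fragment:
  naphthalene ring system core → C:10 H:8
  (− 3 ring H displaced by substituents)
  + COOH → C:1 H:1 O:2
  + OCH3 → C:1 H:3 O:1
  + C(CH3)3 → C:4 H:9
Element totals:
  C: 16
  H: 18
  O: 3

C16H18O3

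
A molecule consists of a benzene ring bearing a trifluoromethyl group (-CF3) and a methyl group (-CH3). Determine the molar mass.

Atom tally by fragment:
  benzene ring core → C:6 H:6
  (− 2 ring H displaced by substituents)
  + CF3 → C:1 F:3
  + CH3 → C:1 H:3
Element totals:
  C: 8
  H: 7
  F: 3
Molecular formula: C8H7F3.
  M = 8(12.011) + 7(1.008) + 3(18.998)
    = 96.088 + 7.056 + 56.994 = 160.138

160.14 g/mol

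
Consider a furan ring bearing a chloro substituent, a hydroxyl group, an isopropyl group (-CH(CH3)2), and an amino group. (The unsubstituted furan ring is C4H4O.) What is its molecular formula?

Atom tally by fragment:
  furan ring core → C:4 H:4 O:1
  (− 4 ring H displaced by substituents)
  + Cl → Cl:1
  + OH → O:1 H:1
  + CH(CH3)2 → C:3 H:7
  + NH2 → N:1 H:2
Element totals:
  C: 7
  H: 10
  Cl: 1
  N: 1
  O: 2

C7H10ClNO2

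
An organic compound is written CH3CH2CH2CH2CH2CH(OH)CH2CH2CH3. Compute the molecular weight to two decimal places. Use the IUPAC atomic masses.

Element totals:
  C: 9
  H: 20
  O: 1
Molecular formula: C9H20O.
  M = 9(12.011) + 20(1.008) + 15.999
    = 108.099 + 20.160 + 15.999 = 144.258

144.26 g/mol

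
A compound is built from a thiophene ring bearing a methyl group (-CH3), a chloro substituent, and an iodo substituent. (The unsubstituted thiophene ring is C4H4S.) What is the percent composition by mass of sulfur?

Atom tally by fragment:
  thiophene ring core → C:4 H:4 S:1
  (− 3 ring H displaced by substituents)
  + CH3 → C:1 H:3
  + Cl → Cl:1
  + I → I:1
Element totals:
  C: 5
  H: 4
  Cl: 1
  I: 1
  S: 1
Molecular formula: C5H4ClIS.
Molar mass = 258.501 g/mol.
Mass from S: 1 × 32.06 = 32.060 g/mol.
%S = 32.060 / 258.501 × 100 = 12.40%.

12.40%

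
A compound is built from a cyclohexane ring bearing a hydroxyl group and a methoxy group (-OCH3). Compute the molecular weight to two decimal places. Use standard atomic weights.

130.19 g/mol

Atom tally by fragment:
  cyclohexane ring core → C:6 H:12
  (− 2 ring H displaced by substituents)
  + OH → O:1 H:1
  + OCH3 → C:1 H:3 O:1
Element totals:
  C: 7
  H: 14
  O: 2
Molecular formula: C7H14O2.
  M = 7(12.011) + 14(1.008) + 2(15.999)
    = 84.077 + 14.112 + 31.998 = 130.187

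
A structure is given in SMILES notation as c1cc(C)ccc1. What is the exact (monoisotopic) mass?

92.0626

Atom tally by fragment:
  benzene ring core → C:6 H:6
  (− 1 ring H displaced by substituents)
  + CH3 → C:1 H:3
Element totals:
  C: 7
  H: 8
Molecular formula: C7H8.
  M = 7(12.0) + 8(1.007825)
    = 84.000000 + 8.062600 = 92.062600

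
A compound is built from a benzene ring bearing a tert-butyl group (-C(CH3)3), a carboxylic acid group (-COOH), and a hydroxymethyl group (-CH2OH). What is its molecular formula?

C12H16O3

Atom tally by fragment:
  benzene ring core → C:6 H:6
  (− 3 ring H displaced by substituents)
  + C(CH3)3 → C:4 H:9
  + COOH → C:1 H:1 O:2
  + CH2OH → C:1 H:3 O:1
Element totals:
  C: 12
  H: 16
  O: 3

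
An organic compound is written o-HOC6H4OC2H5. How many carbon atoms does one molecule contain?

8

Element totals:
  C: 8
  H: 10
  O: 2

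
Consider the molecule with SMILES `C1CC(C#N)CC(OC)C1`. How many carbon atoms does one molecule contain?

8

Atom tally by fragment:
  cyclohexane ring core → C:6 H:12
  (− 2 ring H displaced by substituents)
  + CN → C:1 N:1
  + OCH3 → C:1 H:3 O:1
Element totals:
  C: 8
  H: 13
  N: 1
  O: 1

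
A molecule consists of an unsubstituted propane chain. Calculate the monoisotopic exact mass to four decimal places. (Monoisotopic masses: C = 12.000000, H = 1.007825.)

44.0626

Atom tally by fragment:
  CH3 → C:1 H:3
  CH2 → C:1 H:2
  CH3 → C:1 H:3
Element totals:
  C: 3
  H: 8
Molecular formula: C3H8.
  M = 3(12.0) + 8(1.007825)
    = 36.000000 + 8.062600 = 44.062600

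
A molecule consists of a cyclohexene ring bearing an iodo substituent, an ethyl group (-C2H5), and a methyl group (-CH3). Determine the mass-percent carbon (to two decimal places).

Atom tally by fragment:
  cyclohexene ring core → C:6 H:10
  (− 3 ring H displaced by substituents)
  + I → I:1
  + C2H5 → C:2 H:5
  + CH3 → C:1 H:3
Element totals:
  C: 9
  H: 15
  I: 1
Molecular formula: C9H15I.
Molar mass = 250.123 g/mol.
Mass from C: 9 × 12.011 = 108.099 g/mol.
%C = 108.099 / 250.123 × 100 = 43.22%.

43.22%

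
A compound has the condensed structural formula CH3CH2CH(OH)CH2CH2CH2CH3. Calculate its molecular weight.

Element totals:
  C: 7
  H: 16
  O: 1
Molecular formula: C7H16O.
  M = 7(12.011) + 16(1.008) + 15.999
    = 84.077 + 16.128 + 15.999 = 116.204

116.20 g/mol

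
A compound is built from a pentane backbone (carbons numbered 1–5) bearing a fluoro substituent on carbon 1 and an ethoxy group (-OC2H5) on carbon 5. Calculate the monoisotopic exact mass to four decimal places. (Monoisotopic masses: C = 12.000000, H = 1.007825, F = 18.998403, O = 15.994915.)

Atom tally by fragment:
  FCH2 → C:1 H:2 F:1
  CH2 → C:1 H:2
  CH2 → C:1 H:2
  CH2 → C:1 H:2
  CH2OC2H5 → C:3 H:7 O:1
Element totals:
  C: 7
  H: 15
  F: 1
  O: 1
Molecular formula: C7H15FO.
  M = 7(12.0) + 15(1.007825) + 18.998403 + 15.994915
    = 84.000000 + 15.117375 + 18.998403 + 15.994915 = 134.110693

134.1107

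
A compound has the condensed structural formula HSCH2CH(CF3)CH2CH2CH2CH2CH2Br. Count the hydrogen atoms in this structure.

14

Atom tally by fragment:
  HSCH2 → C:1 H:3 S:1
  CH(CF3) → C:2 H:1 F:3
  CH2 → C:1 H:2
  CH2 → C:1 H:2
  CH2 → C:1 H:2
  CH2 → C:1 H:2
  CH2Br → C:1 H:2 Br:1
Element totals:
  C: 8
  H: 14
  Br: 1
  F: 3
  S: 1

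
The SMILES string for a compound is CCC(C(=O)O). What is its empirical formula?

C2H4O

Atom tally by fragment:
  CH3 → C:1 H:3
  CH2 → C:1 H:2
  CH2COOH → C:2 H:3 O:2
Element totals:
  C: 4
  H: 8
  O: 2
Molecular formula: C4H8O2.
gcd of subscripts = 2; dividing each by 2:
  C: 4/2 = 2
  H: 8/2 = 4
  O: 2/2 = 1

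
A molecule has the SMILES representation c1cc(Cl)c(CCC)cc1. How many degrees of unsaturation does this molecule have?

4

Atom tally by fragment:
  benzene ring core → C:6 H:6
  (− 2 ring H displaced by substituents)
  + Cl → Cl:1
  + CH2CH2CH3 → C:3 H:7
Element totals:
  C: 9
  H: 11
  Cl: 1
Molecular formula: C9H11Cl.
DoU = (2C + 2 + N − H − X) / 2 = (2·9 + 2 + 0 − 11 − 1) / 2 = 4.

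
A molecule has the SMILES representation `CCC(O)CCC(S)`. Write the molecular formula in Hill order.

C6H14OS

Atom tally by fragment:
  CH3 → C:1 H:3
  CH2 → C:1 H:2
  CH(OH) → C:1 H:2 O:1
  CH2 → C:1 H:2
  CH2 → C:1 H:2
  CH2SH → C:1 H:3 S:1
Element totals:
  C: 6
  H: 14
  O: 1
  S: 1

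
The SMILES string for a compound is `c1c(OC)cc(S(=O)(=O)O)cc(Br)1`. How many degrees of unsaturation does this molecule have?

Atom tally by fragment:
  benzene ring core → C:6 H:6
  (− 3 ring H displaced by substituents)
  + OCH3 → C:1 H:3 O:1
  + SO3H → S:1 O:3 H:1
  + Br → Br:1
Element totals:
  C: 7
  H: 7
  Br: 1
  O: 4
  S: 1
Molecular formula: C7H7BrO4S.
DoU = (2C + 2 + N − H − X) / 2 = (2·7 + 2 + 0 − 7 − 1) / 2 = 4.

4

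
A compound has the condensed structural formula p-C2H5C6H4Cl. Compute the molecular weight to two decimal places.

140.61 g/mol

Atom tally by fragment:
  benzene ring core → C:6 H:6
  (− 2 ring H displaced by substituents)
  + C2H5 → C:2 H:5
  + Cl → Cl:1
Element totals:
  C: 8
  H: 9
  Cl: 1
Molecular formula: C8H9Cl.
  M = 8(12.011) + 9(1.008) + 35.45
    = 96.088 + 9.072 + 35.450 = 140.610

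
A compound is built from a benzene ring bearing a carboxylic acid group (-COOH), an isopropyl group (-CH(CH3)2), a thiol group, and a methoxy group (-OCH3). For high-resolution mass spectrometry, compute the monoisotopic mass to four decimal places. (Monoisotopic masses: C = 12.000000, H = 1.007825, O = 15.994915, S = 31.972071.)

Atom tally by fragment:
  benzene ring core → C:6 H:6
  (− 4 ring H displaced by substituents)
  + COOH → C:1 H:1 O:2
  + CH(CH3)2 → C:3 H:7
  + SH → S:1 H:1
  + OCH3 → C:1 H:3 O:1
Element totals:
  C: 11
  H: 14
  O: 3
  S: 1
Molecular formula: C11H14O3S.
  M = 11(12.0) + 14(1.007825) + 3(15.994915) + 31.972071
    = 132.000000 + 14.109550 + 47.984745 + 31.972071 = 226.066366

226.0664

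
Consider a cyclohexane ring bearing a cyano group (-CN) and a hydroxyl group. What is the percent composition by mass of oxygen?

Atom tally by fragment:
  cyclohexane ring core → C:6 H:12
  (− 2 ring H displaced by substituents)
  + CN → C:1 N:1
  + OH → O:1 H:1
Element totals:
  C: 7
  H: 11
  N: 1
  O: 1
Molecular formula: C7H11NO.
Molar mass = 125.171 g/mol.
Mass from O: 1 × 15.999 = 15.999 g/mol.
%O = 15.999 / 125.171 × 100 = 12.78%.

12.78%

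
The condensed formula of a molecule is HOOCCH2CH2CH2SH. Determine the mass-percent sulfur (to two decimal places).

26.68%

Atom tally by fragment:
  HOOCCH2 → C:2 H:3 O:2
  CH2 → C:1 H:2
  CH2SH → C:1 H:3 S:1
Element totals:
  C: 4
  H: 8
  O: 2
  S: 1
Molecular formula: C4H8O2S.
Molar mass = 120.166 g/mol.
Mass from S: 1 × 32.06 = 32.060 g/mol.
%S = 32.060 / 120.166 × 100 = 26.68%.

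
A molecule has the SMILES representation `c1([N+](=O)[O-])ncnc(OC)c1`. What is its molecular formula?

C5H5N3O3

Atom tally by fragment:
  pyrimidine ring core → C:4 H:4 N:2
  (− 2 ring H displaced by substituents)
  + NO2 → N:1 O:2
  + OCH3 → C:1 H:3 O:1
Element totals:
  C: 5
  H: 5
  N: 3
  O: 3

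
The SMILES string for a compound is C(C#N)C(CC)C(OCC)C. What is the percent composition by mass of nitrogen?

9.02%

Atom tally by fragment:
  NCCH2 → C:2 H:2 N:1
  CH(C2H5) → C:3 H:6
  CH(OC2H5) → C:3 H:6 O:1
  CH3 → C:1 H:3
Element totals:
  C: 9
  H: 17
  N: 1
  O: 1
Molecular formula: C9H17NO.
Molar mass = 155.241 g/mol.
Mass from N: 1 × 14.007 = 14.007 g/mol.
%N = 14.007 / 155.241 × 100 = 9.02%.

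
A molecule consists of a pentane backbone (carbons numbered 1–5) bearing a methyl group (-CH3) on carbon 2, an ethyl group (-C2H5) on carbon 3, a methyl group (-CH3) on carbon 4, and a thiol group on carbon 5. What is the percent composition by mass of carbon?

67.43%

Atom tally by fragment:
  CH3 → C:1 H:3
  CH(CH3) → C:2 H:4
  CH(C2H5) → C:3 H:6
  CH(CH3) → C:2 H:4
  CH2SH → C:1 H:3 S:1
Element totals:
  C: 9
  H: 20
  S: 1
Molecular formula: C9H20S.
Molar mass = 160.319 g/mol.
Mass from C: 9 × 12.011 = 108.099 g/mol.
%C = 108.099 / 160.319 × 100 = 67.43%.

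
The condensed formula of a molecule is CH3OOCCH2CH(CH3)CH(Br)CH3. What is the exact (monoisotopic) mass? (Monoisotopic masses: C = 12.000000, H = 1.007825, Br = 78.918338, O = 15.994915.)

Atom tally by fragment:
  CH3OOCCH2 → C:3 H:5 O:2
  CH(CH3) → C:2 H:4
  CH(Br) → C:1 H:1 Br:1
  CH3 → C:1 H:3
Element totals:
  C: 7
  H: 13
  Br: 1
  O: 2
Molecular formula: C7H13BrO2.
  M = 7(12.0) + 13(1.007825) + 78.918338 + 2(15.994915)
    = 84.000000 + 13.101725 + 78.918338 + 31.989830 = 208.009893

208.0099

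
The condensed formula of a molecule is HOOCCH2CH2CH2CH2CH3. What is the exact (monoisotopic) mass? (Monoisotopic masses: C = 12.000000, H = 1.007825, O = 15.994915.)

Atom tally by fragment:
  HOOCCH2 → C:2 H:3 O:2
  CH2 → C:1 H:2
  CH2 → C:1 H:2
  CH2 → C:1 H:2
  CH3 → C:1 H:3
Element totals:
  C: 6
  H: 12
  O: 2
Molecular formula: C6H12O2.
  M = 6(12.0) + 12(1.007825) + 2(15.994915)
    = 72.000000 + 12.093900 + 31.989830 = 116.083730

116.0837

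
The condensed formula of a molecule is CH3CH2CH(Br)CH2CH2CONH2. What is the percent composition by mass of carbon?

37.13%

Element totals:
  C: 6
  H: 12
  Br: 1
  N: 1
  O: 1
Molecular formula: C6H12BrNO.
Molar mass = 194.072 g/mol.
Mass from C: 6 × 12.011 = 72.066 g/mol.
%C = 72.066 / 194.072 × 100 = 37.13%.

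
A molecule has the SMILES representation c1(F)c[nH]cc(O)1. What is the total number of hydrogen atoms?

Atom tally by fragment:
  pyrrole ring core → C:4 H:5 N:1
  (− 2 ring H displaced by substituents)
  + F → F:1
  + OH → O:1 H:1
Element totals:
  C: 4
  H: 4
  F: 1
  N: 1
  O: 1

4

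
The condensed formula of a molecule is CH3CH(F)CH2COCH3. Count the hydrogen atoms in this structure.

9

Atom tally by fragment:
  CH3 → C:1 H:3
  CH(F) → C:1 H:1 F:1
  CH2COCH3 → C:3 H:5 O:1
Element totals:
  C: 5
  H: 9
  F: 1
  O: 1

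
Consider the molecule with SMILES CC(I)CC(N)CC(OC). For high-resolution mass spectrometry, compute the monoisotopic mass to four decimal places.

257.0277

Atom tally by fragment:
  CH3 → C:1 H:3
  CH(I) → C:1 H:1 I:1
  CH2 → C:1 H:2
  CH(NH2) → C:1 H:3 N:1
  CH2 → C:1 H:2
  CH2OCH3 → C:2 H:5 O:1
Element totals:
  C: 7
  H: 16
  I: 1
  N: 1
  O: 1
Molecular formula: C7H16INO.
  M = 7(12.0) + 16(1.007825) + 126.904472 + 14.003074 + 15.994915
    = 84.000000 + 16.125200 + 126.904472 + 14.003074 + 15.994915 = 257.027661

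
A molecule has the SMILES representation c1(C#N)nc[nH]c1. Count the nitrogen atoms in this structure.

3

Atom tally by fragment:
  imidazole ring core → C:3 H:4 N:2
  (− 1 ring H displaced by substituents)
  + CN → C:1 N:1
Element totals:
  C: 4
  H: 3
  N: 3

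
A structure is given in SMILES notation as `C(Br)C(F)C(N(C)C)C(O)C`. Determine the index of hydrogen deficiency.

0

Atom tally by fragment:
  BrCH2 → C:1 H:2 Br:1
  CH(F) → C:1 H:1 F:1
  CH(N(CH3)2) → C:3 H:7 N:1
  CH(OH) → C:1 H:2 O:1
  CH3 → C:1 H:3
Element totals:
  C: 7
  H: 15
  Br: 1
  F: 1
  N: 1
  O: 1
Molecular formula: C7H15BrFNO.
DoU = (2C + 2 + N − H − X) / 2 = (2·7 + 2 + 1 − 15 − 2) / 2 = 0.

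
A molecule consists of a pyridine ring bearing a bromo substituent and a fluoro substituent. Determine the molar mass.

Atom tally by fragment:
  pyridine ring core → C:5 H:5 N:1
  (− 2 ring H displaced by substituents)
  + Br → Br:1
  + F → F:1
Element totals:
  C: 5
  H: 3
  Br: 1
  F: 1
  N: 1
Molecular formula: C5H3BrFN.
  M = 5(12.011) + 3(1.008) + 79.904 + 18.998 + 14.007
    = 60.055 + 3.024 + 79.904 + 18.998 + 14.007 = 175.988

175.99 g/mol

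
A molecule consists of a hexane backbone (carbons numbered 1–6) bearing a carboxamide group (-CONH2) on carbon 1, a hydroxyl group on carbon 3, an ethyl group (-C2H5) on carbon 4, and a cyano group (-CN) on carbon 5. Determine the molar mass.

Atom tally by fragment:
  H2NOCCH2 → C:2 H:4 O:1 N:1
  CH2 → C:1 H:2
  CH(OH) → C:1 H:2 O:1
  CH(C2H5) → C:3 H:6
  CH(CN) → C:2 H:1 N:1
  CH3 → C:1 H:3
Element totals:
  C: 10
  H: 18
  N: 2
  O: 2
Molecular formula: C10H18N2O2.
  M = 10(12.011) + 18(1.008) + 2(14.007) + 2(15.999)
    = 120.110 + 18.144 + 28.014 + 31.998 = 198.266

198.27 g/mol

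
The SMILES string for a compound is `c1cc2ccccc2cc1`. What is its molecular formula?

Atom tally by fragment:
  naphthalene ring system core → C:10 H:8
Element totals:
  C: 10
  H: 8

C10H8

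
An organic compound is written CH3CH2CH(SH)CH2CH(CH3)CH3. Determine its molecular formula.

C7H16S

Element totals:
  C: 7
  H: 16
  S: 1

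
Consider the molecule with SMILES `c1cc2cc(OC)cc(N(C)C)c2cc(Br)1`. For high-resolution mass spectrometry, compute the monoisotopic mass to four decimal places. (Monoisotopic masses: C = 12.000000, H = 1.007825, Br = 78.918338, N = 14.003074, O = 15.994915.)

279.0259

Atom tally by fragment:
  naphthalene ring system core → C:10 H:8
  (− 3 ring H displaced by substituents)
  + OCH3 → C:1 H:3 O:1
  + N(CH3)2 → N:1 C:2 H:6
  + Br → Br:1
Element totals:
  C: 13
  H: 14
  Br: 1
  N: 1
  O: 1
Molecular formula: C13H14BrNO.
  M = 13(12.0) + 14(1.007825) + 78.918338 + 14.003074 + 15.994915
    = 156.000000 + 14.109550 + 78.918338 + 14.003074 + 15.994915 = 279.025877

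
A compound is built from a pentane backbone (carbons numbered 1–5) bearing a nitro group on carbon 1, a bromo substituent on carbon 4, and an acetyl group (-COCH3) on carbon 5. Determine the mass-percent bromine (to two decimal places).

33.56%

Atom tally by fragment:
  O2NCH2 → C:1 H:2 N:1 O:2
  CH2 → C:1 H:2
  CH2 → C:1 H:2
  CH(Br) → C:1 H:1 Br:1
  CH2COCH3 → C:3 H:5 O:1
Element totals:
  C: 7
  H: 12
  Br: 1
  N: 1
  O: 3
Molecular formula: C7H12BrNO3.
Molar mass = 238.081 g/mol.
Mass from Br: 1 × 79.904 = 79.904 g/mol.
%Br = 79.904 / 238.081 × 100 = 33.56%.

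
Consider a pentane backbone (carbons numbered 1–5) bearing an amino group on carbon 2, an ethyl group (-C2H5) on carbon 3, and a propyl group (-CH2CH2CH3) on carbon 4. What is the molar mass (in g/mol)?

157.30 g/mol

Atom tally by fragment:
  CH3 → C:1 H:3
  CH(NH2) → C:1 H:3 N:1
  CH(C2H5) → C:3 H:6
  CH(CH2CH2CH3) → C:4 H:8
  CH3 → C:1 H:3
Element totals:
  C: 10
  H: 23
  N: 1
Molecular formula: C10H23N.
  M = 10(12.011) + 23(1.008) + 14.007
    = 120.110 + 23.184 + 14.007 = 157.301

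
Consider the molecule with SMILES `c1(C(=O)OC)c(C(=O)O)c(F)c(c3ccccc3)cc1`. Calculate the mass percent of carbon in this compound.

Atom tally by fragment:
  benzene ring core → C:6 H:6
  (− 4 ring H displaced by substituents)
  + COOCH3 → C:2 H:3 O:2
  + COOH → C:1 H:1 O:2
  + F → F:1
  + C6H5 → C:6 H:5
Element totals:
  C: 15
  H: 11
  F: 1
  O: 4
Molecular formula: C15H11FO4.
Molar mass = 274.247 g/mol.
Mass from C: 15 × 12.011 = 180.165 g/mol.
%C = 180.165 / 274.247 × 100 = 65.69%.

65.69%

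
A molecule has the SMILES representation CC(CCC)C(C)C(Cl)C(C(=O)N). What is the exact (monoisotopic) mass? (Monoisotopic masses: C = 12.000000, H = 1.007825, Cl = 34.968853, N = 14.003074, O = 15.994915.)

205.1233

Atom tally by fragment:
  CH3 → C:1 H:3
  CH(CH2CH2CH3) → C:4 H:8
  CH(CH3) → C:2 H:4
  CH(Cl) → C:1 H:1 Cl:1
  CH2CONH2 → C:2 H:4 O:1 N:1
Element totals:
  C: 10
  H: 20
  Cl: 1
  N: 1
  O: 1
Molecular formula: C10H20ClNO.
  M = 10(12.0) + 20(1.007825) + 34.968853 + 14.003074 + 15.994915
    = 120.000000 + 20.156500 + 34.968853 + 14.003074 + 15.994915 = 205.123342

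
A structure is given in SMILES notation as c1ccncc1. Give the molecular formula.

Atom tally by fragment:
  pyridine ring core → C:5 H:5 N:1
Element totals:
  C: 5
  H: 5
  N: 1

C5H5N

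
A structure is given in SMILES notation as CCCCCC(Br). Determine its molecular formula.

Atom tally by fragment:
  CH3 → C:1 H:3
  CH2 → C:1 H:2
  CH2 → C:1 H:2
  CH2 → C:1 H:2
  CH2 → C:1 H:2
  CH2Br → C:1 H:2 Br:1
Element totals:
  C: 6
  H: 13
  Br: 1

C6H13Br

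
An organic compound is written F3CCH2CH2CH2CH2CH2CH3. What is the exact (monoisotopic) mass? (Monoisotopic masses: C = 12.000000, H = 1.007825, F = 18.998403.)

Atom tally by fragment:
  F3CCH2 → C:2 H:2 F:3
  CH2 → C:1 H:2
  CH2 → C:1 H:2
  CH2 → C:1 H:2
  CH2 → C:1 H:2
  CH3 → C:1 H:3
Element totals:
  C: 7
  H: 13
  F: 3
Molecular formula: C7H13F3.
  M = 7(12.0) + 13(1.007825) + 3(18.998403)
    = 84.000000 + 13.101725 + 56.995209 = 154.096934

154.0969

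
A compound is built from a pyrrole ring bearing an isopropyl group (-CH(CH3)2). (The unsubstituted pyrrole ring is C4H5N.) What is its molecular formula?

C7H11N

Atom tally by fragment:
  pyrrole ring core → C:4 H:5 N:1
  (− 1 ring H displaced by substituents)
  + CH(CH3)2 → C:3 H:7
Element totals:
  C: 7
  H: 11
  N: 1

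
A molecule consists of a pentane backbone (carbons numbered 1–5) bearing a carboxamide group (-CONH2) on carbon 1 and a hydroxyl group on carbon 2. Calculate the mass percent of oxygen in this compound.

Atom tally by fragment:
  H2NOCCH2 → C:2 H:4 O:1 N:1
  CH(OH) → C:1 H:2 O:1
  CH2 → C:1 H:2
  CH2 → C:1 H:2
  CH3 → C:1 H:3
Element totals:
  C: 6
  H: 13
  N: 1
  O: 2
Molecular formula: C6H13NO2.
Molar mass = 131.175 g/mol.
Mass from O: 2 × 15.999 = 31.998 g/mol.
%O = 31.998 / 131.175 × 100 = 24.39%.

24.39%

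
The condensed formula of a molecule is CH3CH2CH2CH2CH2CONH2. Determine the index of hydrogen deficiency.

1

Element totals:
  C: 6
  H: 13
  N: 1
  O: 1
Molecular formula: C6H13NO.
DoU = (2C + 2 + N − H − X) / 2 = (2·6 + 2 + 1 − 13 − 0) / 2 = 1.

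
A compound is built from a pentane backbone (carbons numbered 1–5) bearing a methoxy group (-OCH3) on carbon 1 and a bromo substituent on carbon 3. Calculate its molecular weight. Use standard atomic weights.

Atom tally by fragment:
  CH3OCH2 → C:2 H:5 O:1
  CH2 → C:1 H:2
  CH(Br) → C:1 H:1 Br:1
  CH2 → C:1 H:2
  CH3 → C:1 H:3
Element totals:
  C: 6
  H: 13
  Br: 1
  O: 1
Molecular formula: C6H13BrO.
  M = 6(12.011) + 13(1.008) + 79.904 + 15.999
    = 72.066 + 13.104 + 79.904 + 15.999 = 181.073

181.07 g/mol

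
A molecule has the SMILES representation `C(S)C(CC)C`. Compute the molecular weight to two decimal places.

Atom tally by fragment:
  HSCH2 → C:1 H:3 S:1
  CH(C2H5) → C:3 H:6
  CH3 → C:1 H:3
Element totals:
  C: 5
  H: 12
  S: 1
Molecular formula: C5H12S.
  M = 5(12.011) + 12(1.008) + 32.06
    = 60.055 + 12.096 + 32.060 = 104.211

104.21 g/mol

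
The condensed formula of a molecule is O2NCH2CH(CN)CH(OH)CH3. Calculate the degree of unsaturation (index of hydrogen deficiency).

Atom tally by fragment:
  O2NCH2 → C:1 H:2 N:1 O:2
  CH(CN) → C:2 H:1 N:1
  CH(OH) → C:1 H:2 O:1
  CH3 → C:1 H:3
Element totals:
  C: 5
  H: 8
  N: 2
  O: 3
Molecular formula: C5H8N2O3.
DoU = (2C + 2 + N − H − X) / 2 = (2·5 + 2 + 2 − 8 − 0) / 2 = 3.

3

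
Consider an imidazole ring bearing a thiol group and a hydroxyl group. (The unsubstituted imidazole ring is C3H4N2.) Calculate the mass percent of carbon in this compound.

Atom tally by fragment:
  imidazole ring core → C:3 H:4 N:2
  (− 2 ring H displaced by substituents)
  + SH → S:1 H:1
  + OH → O:1 H:1
Element totals:
  C: 3
  H: 4
  N: 2
  O: 1
  S: 1
Molecular formula: C3H4N2OS.
Molar mass = 116.138 g/mol.
Mass from C: 3 × 12.011 = 36.033 g/mol.
%C = 36.033 / 116.138 × 100 = 31.03%.

31.03%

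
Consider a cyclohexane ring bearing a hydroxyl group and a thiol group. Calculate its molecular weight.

Atom tally by fragment:
  cyclohexane ring core → C:6 H:12
  (− 2 ring H displaced by substituents)
  + OH → O:1 H:1
  + SH → S:1 H:1
Element totals:
  C: 6
  H: 12
  O: 1
  S: 1
Molecular formula: C6H12OS.
  M = 6(12.011) + 12(1.008) + 15.999 + 32.06
    = 72.066 + 12.096 + 15.999 + 32.060 = 132.221

132.22 g/mol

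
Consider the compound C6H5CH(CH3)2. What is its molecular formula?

C9H12

Element totals:
  C: 9
  H: 12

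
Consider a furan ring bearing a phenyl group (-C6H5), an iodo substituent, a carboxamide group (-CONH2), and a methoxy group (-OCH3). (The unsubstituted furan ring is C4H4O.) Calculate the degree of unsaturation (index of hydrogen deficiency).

Atom tally by fragment:
  furan ring core → C:4 H:4 O:1
  (− 4 ring H displaced by substituents)
  + C6H5 → C:6 H:5
  + I → I:1
  + CONH2 → C:1 H:2 O:1 N:1
  + OCH3 → C:1 H:3 O:1
Element totals:
  C: 12
  H: 10
  I: 1
  N: 1
  O: 3
Molecular formula: C12H10INO3.
DoU = (2C + 2 + N − H − X) / 2 = (2·12 + 2 + 1 − 10 − 1) / 2 = 8.

8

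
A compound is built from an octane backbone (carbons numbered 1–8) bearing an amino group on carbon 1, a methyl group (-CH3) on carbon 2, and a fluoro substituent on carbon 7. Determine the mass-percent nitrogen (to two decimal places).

Atom tally by fragment:
  H2NCH2 → C:1 H:4 N:1
  CH(CH3) → C:2 H:4
  CH2 → C:1 H:2
  CH2 → C:1 H:2
  CH2 → C:1 H:2
  CH2 → C:1 H:2
  CH(F) → C:1 H:1 F:1
  CH3 → C:1 H:3
Element totals:
  C: 9
  H: 20
  F: 1
  N: 1
Molecular formula: C9H20FN.
Molar mass = 161.264 g/mol.
Mass from N: 1 × 14.007 = 14.007 g/mol.
%N = 14.007 / 161.264 × 100 = 8.69%.

8.69%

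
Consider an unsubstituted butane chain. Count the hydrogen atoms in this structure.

Atom tally by fragment:
  CH3 → C:1 H:3
  CH2 → C:1 H:2
  CH2 → C:1 H:2
  CH3 → C:1 H:3
Element totals:
  C: 4
  H: 10

10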